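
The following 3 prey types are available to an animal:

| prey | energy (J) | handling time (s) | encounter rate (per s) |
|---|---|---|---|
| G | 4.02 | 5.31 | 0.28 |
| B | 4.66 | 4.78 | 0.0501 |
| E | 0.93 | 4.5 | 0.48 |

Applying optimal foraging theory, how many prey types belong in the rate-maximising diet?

Rank by E/h (J/s): B 0.975, G 0.757, E 0.207. Include each in turn until the next type's E/h falls below the running intake rate.
Rate on top 1: 0.1884. G: 0.757 > 0.1884 → include.
Rate on top 2: 0.4985. E: 0.207 < 0.4985 → exclude; stop.
Optimal diet: B, G — 2 of 3 types.

2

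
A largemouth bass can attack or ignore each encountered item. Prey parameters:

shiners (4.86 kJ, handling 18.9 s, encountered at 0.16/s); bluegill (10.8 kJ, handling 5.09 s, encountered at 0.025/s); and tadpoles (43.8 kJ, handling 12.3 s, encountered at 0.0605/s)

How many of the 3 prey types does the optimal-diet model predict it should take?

2

Rank by E/h (kJ/s): tadpoles 3.56, bluegill 2.12, shiners 0.257. Include each in turn until the next type's E/h falls below the running intake rate.
Rate on top 1: 1.519. bluegill: 2.12 > 1.519 → include.
Rate on top 2: 1.56. shiners: 0.257 < 1.56 → exclude; stop.
Optimal diet: tadpoles, bluegill — 2 of 3 types.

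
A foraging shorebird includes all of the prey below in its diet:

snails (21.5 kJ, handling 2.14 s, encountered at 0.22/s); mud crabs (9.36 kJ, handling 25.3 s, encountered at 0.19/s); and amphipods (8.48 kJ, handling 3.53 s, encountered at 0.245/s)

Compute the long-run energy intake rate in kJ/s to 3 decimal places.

R = Σλ_iE_i / (1 + Σλ_ih_i)
Numerator: 0.22×21.5 + 0.19×9.36 + 0.245×8.48 = 8.586
Denominator: 1 + 0.22×2.14 + 0.19×25.3 + 0.245×3.53 = 7.143
R = 8.586/7.143 = 1.202 kJ/s

1.202 kJ/s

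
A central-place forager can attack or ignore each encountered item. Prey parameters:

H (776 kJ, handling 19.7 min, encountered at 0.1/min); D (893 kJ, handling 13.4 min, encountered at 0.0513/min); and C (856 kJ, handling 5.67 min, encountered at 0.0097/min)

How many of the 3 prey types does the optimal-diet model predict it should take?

E/h in descending order: C 151, D 66.6, H 39.4 kJ/min. The optimal diet is the largest prefix of this list for which every included type satisfies E_i/h_i > R on the types above it.
Rate on top 1: 7.87. D: 66.6 > 7.87 → include.
Rate on top 2: 31.06. H: 39.4 > 31.06 → include.
Optimal diet: C, D, H — 3 of 3 types.

3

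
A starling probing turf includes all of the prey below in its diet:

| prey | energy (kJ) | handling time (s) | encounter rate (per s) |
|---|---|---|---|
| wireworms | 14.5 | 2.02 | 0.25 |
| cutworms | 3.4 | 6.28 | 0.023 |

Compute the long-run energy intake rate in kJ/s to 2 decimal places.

2.25 kJ/s

R = Σλ_iE_i / (1 + Σλ_ih_i)
Numerator: 0.25×14.5 + 0.023×3.4 = 3.703
Denominator: 1 + 0.25×2.02 + 0.023×6.28 = 1.649
R = 3.703/1.649 = 2.245 kJ/s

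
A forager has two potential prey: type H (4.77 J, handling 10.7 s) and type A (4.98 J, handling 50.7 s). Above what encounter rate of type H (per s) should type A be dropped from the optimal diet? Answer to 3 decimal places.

0.026 per s

The zero-one rule: include type A iff E₂/h₂ > λE₁/(1+λh₁). Equality gives the switch point.
λE₁h₂ = E₂ + λE₂h₁ ⇒ λ = E₂/(E₁h₂ − E₂h₁) = 4.98/(241.8 − 53.29) = 0.02641 per s.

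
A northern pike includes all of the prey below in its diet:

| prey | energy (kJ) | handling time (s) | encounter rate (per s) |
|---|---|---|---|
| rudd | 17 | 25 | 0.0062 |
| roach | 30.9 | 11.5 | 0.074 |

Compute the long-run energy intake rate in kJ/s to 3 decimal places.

R = (0.0062×17 + 0.074×30.9) / (1 + 0.0062×25 + 0.074×11.5) = 2.392/2.006 = 1.192 kJ/s.

1.192 kJ/s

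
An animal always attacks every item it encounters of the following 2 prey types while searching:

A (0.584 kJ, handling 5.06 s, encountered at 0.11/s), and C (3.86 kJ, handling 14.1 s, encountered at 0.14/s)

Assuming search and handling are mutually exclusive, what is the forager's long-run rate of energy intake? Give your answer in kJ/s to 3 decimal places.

R = (0.11×0.584 + 0.14×3.86) / (1 + 0.11×5.06 + 0.14×14.1) = 0.6046/3.531 = 0.1713 kJ/s.

0.171 kJ/s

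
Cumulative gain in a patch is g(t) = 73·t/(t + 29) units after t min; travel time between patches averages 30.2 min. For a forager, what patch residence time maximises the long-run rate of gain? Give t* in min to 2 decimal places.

29.59 min

Maximise g(t)/(T+t): set derivative to zero → g'(t)(T+t) = g(t).
g'(t) = 73·29/(t + 29)². Setting 73·29/(t+29)² = 73t/[(t+29)(30.2+t)] gives 29(30.2+t) = t(t+29), so t² = 29×30.2 = 875.8.
t* = √875.8 = 29.59 min.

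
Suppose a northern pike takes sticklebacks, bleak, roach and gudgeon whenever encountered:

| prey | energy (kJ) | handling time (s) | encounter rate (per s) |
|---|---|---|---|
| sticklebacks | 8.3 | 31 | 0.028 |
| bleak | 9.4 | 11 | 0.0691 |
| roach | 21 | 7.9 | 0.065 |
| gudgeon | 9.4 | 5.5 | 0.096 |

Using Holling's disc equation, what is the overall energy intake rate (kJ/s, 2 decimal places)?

0.86 kJ/s

R = Σλ_iE_i / (1 + Σλ_ih_i)
Numerator: 0.028×8.3 + 0.0691×9.4 + 0.065×21 + 0.096×9.4 = 3.149
Denominator: 1 + 0.028×31 + 0.0691×11 + 0.065×7.9 + 0.096×5.5 = 3.67
R = 3.149/3.67 = 0.8582 kJ/s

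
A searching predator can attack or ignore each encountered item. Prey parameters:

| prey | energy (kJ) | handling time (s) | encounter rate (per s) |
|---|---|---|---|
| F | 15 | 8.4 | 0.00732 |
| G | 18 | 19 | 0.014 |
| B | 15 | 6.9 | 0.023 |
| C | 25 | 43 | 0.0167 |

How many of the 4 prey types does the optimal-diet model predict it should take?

Profitabilities (E/h, kJ/s): B 2.17, F 1.79, G 0.947, C 0.581. Add prey in this order while the next type's profitability exceeds the intake rate on those already taken.
Rate on top 1: 0.2977. F: 1.79 > 0.2977 → include.
Rate on top 2: 0.3727. G: 0.947 > 0.3727 → include.
Rate on top 3: 0.4756. C: 0.581 > 0.4756 → include.
Optimal diet: B, F, G, C — 4 of 4 types.

4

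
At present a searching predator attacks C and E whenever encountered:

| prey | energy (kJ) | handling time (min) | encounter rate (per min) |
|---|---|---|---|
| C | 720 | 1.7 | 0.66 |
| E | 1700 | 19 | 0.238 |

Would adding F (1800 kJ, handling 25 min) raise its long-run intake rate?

No

Current rate: (0.66×720 + 0.238×1700)/(1 + 0.66×1.7 + 0.238×19) = 132.4 kJ/min.
Profitability of F: 1800/25 = 72 kJ/min.
Since 72 < R, time spent handling F is better spent searching.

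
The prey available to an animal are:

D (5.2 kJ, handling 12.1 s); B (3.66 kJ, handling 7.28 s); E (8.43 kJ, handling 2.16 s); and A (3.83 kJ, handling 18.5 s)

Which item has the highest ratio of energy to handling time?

In descending order of E/h:
E: 8.43/2.16 = 3.9 kJ/s
B: 3.66/7.28 = 0.503 kJ/s
D: 5.2/12.1 = 0.43 kJ/s
A: 3.83/18.5 = 0.207 kJ/s

E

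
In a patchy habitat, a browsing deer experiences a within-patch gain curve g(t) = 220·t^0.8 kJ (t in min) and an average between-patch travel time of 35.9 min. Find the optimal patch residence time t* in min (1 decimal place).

By the marginal value theorem, leave when the instantaneous gain rate g'(t) equals the habitat-wide average g(t)/(T + t).
g'(t) = 0.8·220·t^-0.2. Setting 0.8·220·t^-0.2 = 220·t^0.8/(35.9+t) gives 0.8(35.9+t) = t, so 0.20·t = 0.8×35.9.
t* = 0.8×35.9/0.20 = 143.6 min.

143.6 min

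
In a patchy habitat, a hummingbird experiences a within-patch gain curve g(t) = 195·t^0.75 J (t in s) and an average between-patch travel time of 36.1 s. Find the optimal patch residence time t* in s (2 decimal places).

Optimal t* satisfies g'(t*) = g(t*)/(T + t*).
g'(t) = 0.75·195·t^-0.25. Setting 0.75·195·t^-0.25 = 195·t^0.75/(36.1+t) gives 0.75(36.1+t) = t, so 0.25·t = 0.75×36.1.
t* = 0.75×36.1/0.25 = 108.3 s.

108.30 s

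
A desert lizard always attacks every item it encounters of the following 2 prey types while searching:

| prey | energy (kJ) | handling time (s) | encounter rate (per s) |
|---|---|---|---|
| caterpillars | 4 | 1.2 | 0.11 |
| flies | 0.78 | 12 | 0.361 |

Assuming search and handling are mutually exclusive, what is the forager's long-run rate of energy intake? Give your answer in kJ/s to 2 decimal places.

R = Σλ_iE_i / (1 + Σλ_ih_i)
Numerator: 0.11×4 + 0.361×0.78 = 0.7216
Denominator: 1 + 0.11×1.2 + 0.361×12 = 5.464
R = 0.7216/5.464 = 0.1321 kJ/s

0.13 kJ/s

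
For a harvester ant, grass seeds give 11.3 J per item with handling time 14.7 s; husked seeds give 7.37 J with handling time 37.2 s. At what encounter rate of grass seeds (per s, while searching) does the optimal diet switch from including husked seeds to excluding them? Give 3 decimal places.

Drop husked seeds once their profitability E₂/h₂ falls below the rate achievable on grass seeds alone: E₂/h₂ = λE₁/(1 + λh₁).
Solve for λ: λE₁h₂ = E₂(1 + λh₁) → λ(E₁h₂ − E₂h₁) = E₂ → λ = E₂/(E₁h₂ − E₂h₁).
λ = 7.37/(11.3×37.2 − 7.37×14.7) = 7.37/312 = 0.02362 per s.

0.024 per s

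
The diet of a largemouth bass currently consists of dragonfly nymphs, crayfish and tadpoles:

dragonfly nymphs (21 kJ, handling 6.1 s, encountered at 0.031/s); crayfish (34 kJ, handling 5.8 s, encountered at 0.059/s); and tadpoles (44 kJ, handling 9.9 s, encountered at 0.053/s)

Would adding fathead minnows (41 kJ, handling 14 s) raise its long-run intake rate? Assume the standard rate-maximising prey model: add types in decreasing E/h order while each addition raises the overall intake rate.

Intake rate on the current diet: R = (0.031×21 + 0.059×34 + 0.053×44) / (1 + 0.031×6.1 + 0.059×5.8 + 0.053×9.9) = 4.989/2.056 = 2.427 kJ/s.
fathead minnows: E/h = 41/14 = 2.929 kJ/s.
Since 2.929 > R, including fathead minnows increases the long-run rate.

Yes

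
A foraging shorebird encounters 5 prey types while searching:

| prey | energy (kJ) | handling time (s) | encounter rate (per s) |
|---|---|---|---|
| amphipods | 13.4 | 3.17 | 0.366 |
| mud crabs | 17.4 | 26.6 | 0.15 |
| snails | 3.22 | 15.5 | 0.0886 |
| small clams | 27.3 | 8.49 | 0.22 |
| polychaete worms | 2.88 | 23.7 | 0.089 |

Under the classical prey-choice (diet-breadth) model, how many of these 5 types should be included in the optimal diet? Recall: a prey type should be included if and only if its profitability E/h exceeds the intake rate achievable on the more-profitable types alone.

2

E/h in descending order: amphipods 4.23, small clams 3.22, mud crabs 0.654, snails 0.208, polychaete worms 0.122 kJ/s. The optimal diet is the largest prefix of this list for which every included type satisfies E_i/h_i > R on the types above it.
Rate on top 1: 2.27. small clams: 3.22 > 2.27 → include.
Rate on top 2: 2.709. mud crabs: 0.654 < 2.709 → exclude; stop.
Optimal diet: amphipods, small clams — 2 of 5 types.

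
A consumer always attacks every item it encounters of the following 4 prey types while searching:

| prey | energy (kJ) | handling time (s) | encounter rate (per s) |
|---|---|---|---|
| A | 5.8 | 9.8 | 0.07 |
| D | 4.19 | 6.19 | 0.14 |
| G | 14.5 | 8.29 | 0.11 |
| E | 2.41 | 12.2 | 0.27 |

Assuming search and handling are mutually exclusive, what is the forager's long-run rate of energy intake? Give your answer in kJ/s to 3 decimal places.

R = (0.07×5.8 + 0.14×4.19 + 0.11×14.5 + 0.27×2.41) / (1 + 0.07×9.8 + 0.14×6.19 + 0.11×8.29 + 0.27×12.2) = 3.238/6.759 = 0.4791 kJ/s.

0.479 kJ/s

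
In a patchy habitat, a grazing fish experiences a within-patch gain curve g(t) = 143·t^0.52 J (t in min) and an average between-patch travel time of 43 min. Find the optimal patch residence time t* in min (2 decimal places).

46.58 min

By the marginal value theorem, leave when the instantaneous gain rate g'(t) equals the habitat-wide average g(t)/(T + t).
g'(t) = 0.52·143·t^-0.48. Setting 0.52·143·t^-0.48 = 143·t^0.52/(43+t) gives 0.52(43+t) = t, so 0.48·t = 0.52×43.
t* = 0.52×43/0.48 = 46.58 min.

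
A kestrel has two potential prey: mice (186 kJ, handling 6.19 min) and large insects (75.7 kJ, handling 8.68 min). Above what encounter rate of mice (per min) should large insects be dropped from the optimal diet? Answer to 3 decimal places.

Drop large insects once their profitability E₂/h₂ falls below the rate achievable on mice alone: E₂/h₂ = λE₁/(1 + λh₁).
Solve for λ: λE₁h₂ = E₂(1 + λh₁) → λ(E₁h₂ − E₂h₁) = E₂ → λ = E₂/(E₁h₂ − E₂h₁).
λ = 75.7/(186×8.68 − 75.7×6.19) = 75.7/1146 = 0.06606 per min.

0.066 per min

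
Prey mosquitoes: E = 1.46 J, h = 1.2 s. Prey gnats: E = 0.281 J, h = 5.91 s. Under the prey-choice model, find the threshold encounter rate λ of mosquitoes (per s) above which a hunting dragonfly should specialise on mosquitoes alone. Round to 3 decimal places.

The zero-one rule: include gnats iff E₂/h₂ > λE₁/(1+λh₁). Equality gives the switch point.
λE₁h₂ = E₂ + λE₂h₁ ⇒ λ = E₂/(E₁h₂ − E₂h₁) = 0.281/(8.629 − 0.3372) = 0.03389 per s.

0.034 per s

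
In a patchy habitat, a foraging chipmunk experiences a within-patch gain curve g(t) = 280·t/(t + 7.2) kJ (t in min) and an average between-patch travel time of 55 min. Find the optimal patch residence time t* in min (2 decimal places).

By the marginal value theorem, leave when the instantaneous gain rate g'(t) equals the habitat-wide average g(t)/(T + t).
g'(t) = 280·7.2/(t + 7.2)². Setting 280·7.2/(t+7.2)² = 280t/[(t+7.2)(55+t)] gives 7.2(55+t) = t(t+7.2), so t² = 7.2×55 = 396.
t* = √396 = 19.9 min.

19.90 min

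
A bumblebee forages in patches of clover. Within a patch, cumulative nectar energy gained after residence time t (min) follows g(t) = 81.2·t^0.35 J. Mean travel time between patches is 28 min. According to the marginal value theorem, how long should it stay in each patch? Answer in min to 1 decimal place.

Optimal t* satisfies g'(t*) = g(t*)/(T + t*).
g'(t) = 0.35·81.2·t^-0.65. Setting 0.35·81.2·t^-0.65 = 81.2·t^0.35/(28+t) gives 0.35(28+t) = t, so 0.65·t = 0.35×28.
t* = 0.35×28/0.65 = 15.08 min.

15.1 min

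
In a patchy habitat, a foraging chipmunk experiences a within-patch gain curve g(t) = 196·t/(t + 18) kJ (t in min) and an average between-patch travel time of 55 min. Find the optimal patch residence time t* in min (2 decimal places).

31.46 min

Maximise g(t)/(T+t): set derivative to zero → g'(t)(T+t) = g(t).
g'(t) = 196·18/(t + 18)². Setting 196·18/(t+18)² = 196t/[(t+18)(55+t)] gives 18(55+t) = t(t+18), so t² = 18×55 = 990.
t* = √990 = 31.46 min.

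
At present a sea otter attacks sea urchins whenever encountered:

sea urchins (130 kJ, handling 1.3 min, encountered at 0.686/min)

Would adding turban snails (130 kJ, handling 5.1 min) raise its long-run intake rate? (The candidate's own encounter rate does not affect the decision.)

Current rate: (0.686×130)/(1 + 0.686×1.3) = 47.14 kJ/min.
turban snails: E/h = 130/5.1 = 25.49 kJ/min.
Since 25.49 < R, time spent handling turban snails is better spent searching.

No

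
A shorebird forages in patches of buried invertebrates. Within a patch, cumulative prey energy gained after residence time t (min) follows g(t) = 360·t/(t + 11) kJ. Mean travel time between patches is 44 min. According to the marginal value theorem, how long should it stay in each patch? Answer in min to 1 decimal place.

22.0 min

Optimal t* satisfies g'(t*) = g(t*)/(T + t*).
g'(t) = 360·11/(t + 11)². Setting 360·11/(t+11)² = 360t/[(t+11)(44+t)] gives 11(44+t) = t(t+11), so t² = 11×44 = 484.
t* = √484 = 22 min.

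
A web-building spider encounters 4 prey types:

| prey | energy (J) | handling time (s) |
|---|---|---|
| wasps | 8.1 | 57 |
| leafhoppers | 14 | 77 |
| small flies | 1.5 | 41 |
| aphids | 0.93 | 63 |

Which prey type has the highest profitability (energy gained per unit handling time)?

leafhoppers

Profitability E/h (J/s): wasps = 8.1/57 = 0.142, leafhoppers = 14/77 = 0.182, small flies = 1.5/41 = 0.0366, aphids = 0.93/63 = 0.0148.
Ranked: leafhoppers > wasps > small flies > aphids.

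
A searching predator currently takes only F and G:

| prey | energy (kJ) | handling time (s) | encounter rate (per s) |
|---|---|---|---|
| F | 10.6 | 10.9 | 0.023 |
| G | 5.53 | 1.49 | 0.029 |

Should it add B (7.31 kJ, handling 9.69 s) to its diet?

Yes

Current rate: (0.023×10.6 + 0.029×5.53)/(1 + 0.023×10.9 + 0.029×1.49) = 0.3124 kJ/s.
B: E/h = 7.31/9.69 = 0.7544 kJ/s.
Since 0.7544 > R, including B increases the long-run rate.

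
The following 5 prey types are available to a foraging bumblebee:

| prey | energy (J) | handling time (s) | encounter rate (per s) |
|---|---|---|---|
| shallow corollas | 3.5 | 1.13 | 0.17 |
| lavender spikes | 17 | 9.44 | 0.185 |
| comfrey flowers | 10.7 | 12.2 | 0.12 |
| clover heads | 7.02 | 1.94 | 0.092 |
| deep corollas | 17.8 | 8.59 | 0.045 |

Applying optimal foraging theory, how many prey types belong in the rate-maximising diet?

4

Profitabilities (E/h, J/s): clover heads 3.62, shallow corollas 3.1, deep corollas 2.07, lavender spikes 1.8, comfrey flowers 0.877. Add prey in this order while the next type's profitability exceeds the intake rate on those already taken.
Rate on top 1: 0.548. shallow corollas: 3.1 > 0.548 → include.
Rate on top 2: 0.9053. deep corollas: 2.07 > 0.9053 → include.
Rate on top 3: 1.162. lavender spikes: 1.8 > 1.162 → include.
Rate on top 4: 1.48. comfrey flowers: 0.877 < 1.48 → exclude; stop.
Optimal diet: clover heads, shallow corollas, deep corollas, lavender spikes — 4 of 5 types.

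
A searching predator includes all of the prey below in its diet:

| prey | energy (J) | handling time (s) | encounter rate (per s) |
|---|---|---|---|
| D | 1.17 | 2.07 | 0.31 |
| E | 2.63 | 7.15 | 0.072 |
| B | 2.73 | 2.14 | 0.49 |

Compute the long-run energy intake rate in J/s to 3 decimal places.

0.590 J/s

R = (0.31×1.17 + 0.072×2.63 + 0.49×2.73) / (1 + 0.31×2.07 + 0.072×7.15 + 0.49×2.14) = 1.89/3.205 = 0.5896 J/s.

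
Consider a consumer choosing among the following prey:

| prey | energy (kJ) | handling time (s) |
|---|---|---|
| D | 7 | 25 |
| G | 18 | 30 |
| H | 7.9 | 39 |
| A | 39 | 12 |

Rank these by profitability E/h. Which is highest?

A

Profitability E/h (kJ/s): D = 7/25 = 0.28, G = 18/30 = 0.6, H = 7.9/39 = 0.203, A = 39/12 = 3.25.
Ranked: A > G > D > H.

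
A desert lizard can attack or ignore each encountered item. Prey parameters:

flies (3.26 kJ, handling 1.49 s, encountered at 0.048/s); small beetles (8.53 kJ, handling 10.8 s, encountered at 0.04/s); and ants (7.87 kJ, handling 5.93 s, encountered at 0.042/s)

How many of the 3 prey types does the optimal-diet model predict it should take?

3

Profitabilities (E/h, kJ/s): flies 2.19, ants 1.33, small beetles 0.79. Add prey in this order while the next type's profitability exceeds the intake rate on those already taken.
Rate on top 1: 0.146. ants: 1.33 > 0.146 → include.
Rate on top 2: 0.3688. small beetles: 0.79 > 0.3688 → include.
Optimal diet: flies, ants, small beetles — 3 of 3 types.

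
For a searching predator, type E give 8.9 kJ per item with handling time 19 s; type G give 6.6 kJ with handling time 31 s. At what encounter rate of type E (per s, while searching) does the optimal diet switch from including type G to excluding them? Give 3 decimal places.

0.044 per s

The zero-one rule: include type G iff E₂/h₂ > λE₁/(1+λh₁). Equality gives the switch point.
λE₁h₂ = E₂ + λE₂h₁ ⇒ λ = E₂/(E₁h₂ − E₂h₁) = 6.6/(275.9 − 125.4) = 0.04385 per s.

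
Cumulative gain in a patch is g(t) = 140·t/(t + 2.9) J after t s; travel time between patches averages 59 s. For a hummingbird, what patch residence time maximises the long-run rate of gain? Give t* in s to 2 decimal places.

13.08 s

Optimal t* satisfies g'(t*) = g(t*)/(T + t*).
g'(t) = 140·2.9/(t + 2.9)². Setting 140·2.9/(t+2.9)² = 140t/[(t+2.9)(59+t)] gives 2.9(59+t) = t(t+2.9), so t² = 2.9×59 = 171.1.
t* = √171.1 = 13.08 s.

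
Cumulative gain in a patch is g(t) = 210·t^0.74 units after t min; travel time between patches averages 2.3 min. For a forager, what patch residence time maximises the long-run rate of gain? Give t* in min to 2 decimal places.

Optimal t* satisfies g'(t*) = g(t*)/(T + t*).
g'(t) = 0.74·210·t^-0.26. Setting 0.74·210·t^-0.26 = 210·t^0.74/(2.3+t) gives 0.74(2.3+t) = t, so 0.26·t = 0.74×2.3.
t* = 0.74×2.3/0.26 = 6.546 min.

6.55 min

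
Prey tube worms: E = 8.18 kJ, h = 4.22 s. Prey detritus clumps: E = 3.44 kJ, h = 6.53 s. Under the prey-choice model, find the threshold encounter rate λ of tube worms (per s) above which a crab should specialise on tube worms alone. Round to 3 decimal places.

0.088 per s

Drop detritus clumps once their profitability E₂/h₂ falls below the rate achievable on tube worms alone: E₂/h₂ = λE₁/(1 + λh₁).
Solve for λ: λE₁h₂ = E₂(1 + λh₁) → λ(E₁h₂ − E₂h₁) = E₂ → λ = E₂/(E₁h₂ − E₂h₁).
λ = 3.44/(8.18×6.53 − 3.44×4.22) = 3.44/38.9 = 0.08844 per s.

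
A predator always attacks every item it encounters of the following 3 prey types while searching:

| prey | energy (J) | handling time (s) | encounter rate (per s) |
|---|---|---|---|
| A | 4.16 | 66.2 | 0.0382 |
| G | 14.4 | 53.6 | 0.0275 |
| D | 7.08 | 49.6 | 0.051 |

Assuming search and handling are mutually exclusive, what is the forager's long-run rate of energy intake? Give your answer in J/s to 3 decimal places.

R = (0.0382×4.16 + 0.0275×14.4 + 0.051×7.08) / (1 + 0.0382×66.2 + 0.0275×53.6 + 0.051×49.6) = 0.916/7.532 = 0.1216 J/s.

0.122 J/s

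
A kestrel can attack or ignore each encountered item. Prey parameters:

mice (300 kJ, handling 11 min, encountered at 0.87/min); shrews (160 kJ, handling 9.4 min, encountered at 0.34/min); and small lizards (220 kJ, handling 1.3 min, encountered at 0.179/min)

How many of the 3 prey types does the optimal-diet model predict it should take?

E/h in descending order: small lizards 169, mice 27.3, shrews 17 kJ/min. The optimal diet is the largest prefix of this list for which every included type satisfies E_i/h_i > R on the types above it.
Rate on top 1: 31.95. mice: 27.3 < 31.95 → exclude; stop.
Optimal diet: small lizards — 1 of 3 types.

1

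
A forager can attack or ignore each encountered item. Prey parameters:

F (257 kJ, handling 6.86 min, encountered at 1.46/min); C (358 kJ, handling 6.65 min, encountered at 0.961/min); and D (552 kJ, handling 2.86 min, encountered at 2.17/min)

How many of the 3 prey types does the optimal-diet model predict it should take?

1

Profitabilities (E/h, kJ/min): D 193, C 53.8, F 37.5. Add prey in this order while the next type's profitability exceeds the intake rate on those already taken.
Rate on top 1: 166.2. C: 53.8 < 166.2 → exclude; stop.
Optimal diet: D — 1 of 3 types.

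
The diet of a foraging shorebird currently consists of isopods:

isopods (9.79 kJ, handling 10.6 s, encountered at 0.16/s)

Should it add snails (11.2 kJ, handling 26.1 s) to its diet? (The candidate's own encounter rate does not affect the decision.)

On isopods alone, R = ΣλE/(1+Σλh) = 1.566/2.696 = 0.581 kJ/s.
snails: E/h = 11.2/26.1 = 0.4291 kJ/s.
Since 0.4291 < R, time spent handling snails is better spent searching.

No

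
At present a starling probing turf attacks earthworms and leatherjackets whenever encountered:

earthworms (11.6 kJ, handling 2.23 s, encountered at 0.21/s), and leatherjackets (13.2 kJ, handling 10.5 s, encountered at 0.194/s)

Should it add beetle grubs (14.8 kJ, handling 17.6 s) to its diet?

No

Intake rate on the current diet: R = (0.21×11.6 + 0.194×13.2) / (1 + 0.21×2.23 + 0.194×10.5) = 4.997/3.505 = 1.425 kJ/s.
Profitability of beetle grubs: 14.8/17.6 = 0.8409 kJ/s.
Since 0.8409 < R, time spent handling beetle grubs is better spent searching.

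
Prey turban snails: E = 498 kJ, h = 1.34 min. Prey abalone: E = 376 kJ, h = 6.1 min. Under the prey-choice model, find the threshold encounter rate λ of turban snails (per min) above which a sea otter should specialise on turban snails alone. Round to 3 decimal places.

At the threshold, the rate on turban snails alone equals the profitability of abalone: λ·498/(1 + λ·1.34) = 376/6.1 = 61.64.
Rearranging, λ(498 − 61.64×1.34) = 61.64, so λ = 61.64/415.4 = 0.1484 per min.

0.148 per min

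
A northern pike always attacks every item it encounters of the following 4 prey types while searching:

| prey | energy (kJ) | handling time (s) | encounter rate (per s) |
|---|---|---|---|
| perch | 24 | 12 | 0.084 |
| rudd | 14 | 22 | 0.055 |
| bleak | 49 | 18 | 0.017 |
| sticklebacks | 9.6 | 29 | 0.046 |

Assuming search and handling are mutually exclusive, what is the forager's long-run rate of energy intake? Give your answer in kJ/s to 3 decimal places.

Energy encountered per unit search time: 0.084×24 + 0.055×14 + 0.017×49 + 0.046×9.6 = 4.061 kJ/s.
Handling time per unit search time: 0.084×12 + 0.055×22 + 0.017×18 + 0.046×29 = 3.858.
Rate = 4.061/(1 + 3.858) = 0.8359 kJ/s.

0.836 kJ/s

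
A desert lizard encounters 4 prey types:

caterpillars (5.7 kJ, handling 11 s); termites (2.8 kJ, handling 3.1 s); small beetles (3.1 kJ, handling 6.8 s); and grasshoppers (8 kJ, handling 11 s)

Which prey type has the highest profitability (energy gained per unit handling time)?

Profitability E/h (kJ/s): caterpillars = 5.7/11 = 0.518, termites = 2.8/3.1 = 0.903, small beetles = 3.1/6.8 = 0.456, grasshoppers = 8/11 = 0.727.
Ranked: termites > grasshoppers > caterpillars > small beetles.

termites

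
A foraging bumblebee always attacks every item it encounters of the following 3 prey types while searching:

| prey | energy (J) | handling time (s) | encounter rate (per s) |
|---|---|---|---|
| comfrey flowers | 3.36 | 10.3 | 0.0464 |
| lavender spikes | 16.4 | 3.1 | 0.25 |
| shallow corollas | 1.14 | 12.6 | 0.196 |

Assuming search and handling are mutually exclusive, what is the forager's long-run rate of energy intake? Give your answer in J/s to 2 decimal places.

0.95 J/s

R = Σλ_iE_i / (1 + Σλ_ih_i)
Numerator: 0.0464×3.36 + 0.25×16.4 + 0.196×1.14 = 4.479
Denominator: 1 + 0.0464×10.3 + 0.25×3.1 + 0.196×12.6 = 4.723
R = 4.479/4.723 = 0.9485 J/s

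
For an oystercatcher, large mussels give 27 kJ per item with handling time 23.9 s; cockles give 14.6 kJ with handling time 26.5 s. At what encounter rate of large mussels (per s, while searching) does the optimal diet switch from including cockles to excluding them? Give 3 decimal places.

The zero-one rule: include cockles iff E₂/h₂ > λE₁/(1+λh₁). Equality gives the switch point.
λE₁h₂ = E₂ + λE₂h₁ ⇒ λ = E₂/(E₁h₂ − E₂h₁) = 14.6/(715.5 − 348.9) = 0.03983 per s.

0.040 per s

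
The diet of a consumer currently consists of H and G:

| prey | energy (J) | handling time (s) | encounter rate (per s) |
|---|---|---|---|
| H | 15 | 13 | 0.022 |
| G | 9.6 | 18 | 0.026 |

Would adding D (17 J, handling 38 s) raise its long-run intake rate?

Yes

On H and G alone, R = ΣλE/(1+Σλh) = 0.5796/1.754 = 0.3304 J/s.
Profitability of D: 17/38 = 0.4474 J/s.
0.4474 > 0.3304, so adding D raises the average — include it.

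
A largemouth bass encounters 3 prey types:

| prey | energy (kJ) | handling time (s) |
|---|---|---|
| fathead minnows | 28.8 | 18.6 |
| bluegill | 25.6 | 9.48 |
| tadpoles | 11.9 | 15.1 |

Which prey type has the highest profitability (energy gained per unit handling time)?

bluegill

In descending order of E/h:
bluegill: 25.6/9.48 = 2.7 kJ/s
fathead minnows: 28.8/18.6 = 1.55 kJ/s
tadpoles: 11.9/15.1 = 0.788 kJ/s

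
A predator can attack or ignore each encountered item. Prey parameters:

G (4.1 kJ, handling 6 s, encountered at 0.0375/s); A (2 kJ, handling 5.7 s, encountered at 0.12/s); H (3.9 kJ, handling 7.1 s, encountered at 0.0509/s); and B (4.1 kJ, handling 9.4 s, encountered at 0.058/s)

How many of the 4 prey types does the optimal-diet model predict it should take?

4

Rank by E/h (kJ/s): G 0.683, H 0.549, B 0.436, A 0.351. Include each in turn until the next type's E/h falls below the running intake rate.
Rate on top 1: 0.1255. H: 0.549 > 0.1255 → include.
Rate on top 2: 0.2221. B: 0.436 > 0.2221 → include.
Rate on top 3: 0.2768. A: 0.351 > 0.2768 → include.
Optimal diet: G, H, B, A — 4 of 4 types.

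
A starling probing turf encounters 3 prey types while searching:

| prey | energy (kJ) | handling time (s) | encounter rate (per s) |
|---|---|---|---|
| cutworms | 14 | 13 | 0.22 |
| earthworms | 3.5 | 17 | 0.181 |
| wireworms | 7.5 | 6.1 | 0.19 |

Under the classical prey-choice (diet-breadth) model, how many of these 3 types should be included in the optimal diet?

Rank by E/h (kJ/s): wireworms 1.23, cutworms 1.08, earthworms 0.206. Include each in turn until the next type's E/h falls below the running intake rate.
Rate on top 1: 0.66. cutworms: 1.08 > 0.66 → include.
Rate on top 2: 0.8976. earthworms: 0.206 < 0.8976 → exclude; stop.
Optimal diet: wireworms, cutworms — 2 of 3 types.

2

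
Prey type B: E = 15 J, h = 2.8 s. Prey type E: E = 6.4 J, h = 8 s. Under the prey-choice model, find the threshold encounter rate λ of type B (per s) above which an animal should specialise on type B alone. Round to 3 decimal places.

0.063 per s

At the threshold, the rate on type B alone equals the profitability of type E: λ·15/(1 + λ·2.8) = 6.4/8 = 0.8.
Rearranging, λ(15 − 0.8×2.8) = 0.8, so λ = 0.8/12.76 = 0.0627 per s.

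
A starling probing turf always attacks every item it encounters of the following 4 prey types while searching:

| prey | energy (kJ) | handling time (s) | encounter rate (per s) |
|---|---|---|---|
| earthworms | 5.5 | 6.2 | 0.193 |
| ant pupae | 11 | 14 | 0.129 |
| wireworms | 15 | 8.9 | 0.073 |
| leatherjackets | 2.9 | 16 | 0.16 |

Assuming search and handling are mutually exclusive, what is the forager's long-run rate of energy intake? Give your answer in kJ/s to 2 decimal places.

0.56 kJ/s

R = (0.193×5.5 + 0.129×11 + 0.073×15 + 0.16×2.9) / (1 + 0.193×6.2 + 0.129×14 + 0.073×8.9 + 0.16×16) = 4.04/7.212 = 0.5601 kJ/s.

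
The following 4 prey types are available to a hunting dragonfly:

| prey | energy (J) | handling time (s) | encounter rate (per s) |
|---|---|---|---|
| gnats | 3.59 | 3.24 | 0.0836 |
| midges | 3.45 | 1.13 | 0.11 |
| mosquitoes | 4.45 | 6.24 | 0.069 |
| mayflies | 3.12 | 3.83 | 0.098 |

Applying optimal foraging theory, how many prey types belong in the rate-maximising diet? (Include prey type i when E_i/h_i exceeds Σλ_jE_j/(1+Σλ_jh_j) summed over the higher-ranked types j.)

4

Rank by E/h (J/s): midges 3.05, gnats 1.11, mayflies 0.815, mosquitoes 0.713. Include each in turn until the next type's E/h falls below the running intake rate.
Rate on top 1: 0.3375. gnats: 1.11 > 0.3375 → include.
Rate on top 2: 0.4871. mayflies: 0.815 > 0.4871 → include.
Rate on top 3: 0.5566. mosquitoes: 0.713 > 0.5566 → include.
Optimal diet: midges, gnats, mayflies, mosquitoes — 4 of 4 types.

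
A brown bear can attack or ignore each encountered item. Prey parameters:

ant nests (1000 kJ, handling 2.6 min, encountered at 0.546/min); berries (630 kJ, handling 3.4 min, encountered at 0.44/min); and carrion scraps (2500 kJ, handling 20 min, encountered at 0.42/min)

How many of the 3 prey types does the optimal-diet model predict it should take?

1

Rank by E/h (kJ/min): ant nests 385, berries 185, carrion scraps 125. Include each in turn until the next type's E/h falls below the running intake rate.
Rate on top 1: 225.7. berries: 185 < 225.7 → exclude; stop.
Optimal diet: ant nests — 1 of 3 types.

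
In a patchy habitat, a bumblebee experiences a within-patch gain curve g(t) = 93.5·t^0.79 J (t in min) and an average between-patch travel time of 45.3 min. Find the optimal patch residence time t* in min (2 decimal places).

Maximise g(t)/(T+t): set derivative to zero → g'(t)(T+t) = g(t).
g'(t) = 0.79·93.5·t^-0.21. Setting 0.79·93.5·t^-0.21 = 93.5·t^0.79/(45.3+t) gives 0.79(45.3+t) = t, so 0.21·t = 0.79×45.3.
t* = 0.79×45.3/0.21 = 170.4 min.

170.41 min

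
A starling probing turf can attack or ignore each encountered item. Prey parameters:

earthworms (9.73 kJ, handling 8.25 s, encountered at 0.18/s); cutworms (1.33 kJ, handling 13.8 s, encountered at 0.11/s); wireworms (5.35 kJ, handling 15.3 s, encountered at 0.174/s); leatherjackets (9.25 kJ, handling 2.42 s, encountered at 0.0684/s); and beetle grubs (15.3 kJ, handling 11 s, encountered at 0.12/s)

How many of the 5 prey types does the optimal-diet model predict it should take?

Profitabilities (E/h, kJ/s): leatherjackets 3.82, beetle grubs 1.39, earthworms 1.18, wireworms 0.35, cutworms 0.0964. Add prey in this order while the next type's profitability exceeds the intake rate on those already taken.
Rate on top 1: 0.5428. beetle grubs: 1.39 > 0.5428 → include.
Rate on top 2: 0.9932. earthworms: 1.18 > 0.9932 → include.
Rate on top 3: 1.063. wireworms: 0.35 < 1.063 → exclude; stop.
Optimal diet: leatherjackets, beetle grubs, earthworms — 3 of 5 types.

3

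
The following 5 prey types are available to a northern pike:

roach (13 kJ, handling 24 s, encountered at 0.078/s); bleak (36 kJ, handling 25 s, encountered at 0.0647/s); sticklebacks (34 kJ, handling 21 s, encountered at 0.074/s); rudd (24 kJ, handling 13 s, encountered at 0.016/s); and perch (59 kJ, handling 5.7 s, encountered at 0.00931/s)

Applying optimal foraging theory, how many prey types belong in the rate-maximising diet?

E/h in descending order: perch 10.4, rudd 1.85, sticklebacks 1.62, bleak 1.44, roach 0.542 kJ/s. The optimal diet is the largest prefix of this list for which every included type satisfies E_i/h_i > R on the types above it.
Rate on top 1: 0.5216. rudd: 1.85 > 0.5216 → include.
Rate on top 2: 0.7401. sticklebacks: 1.62 > 0.7401 → include.
Rate on top 3: 1.225. bleak: 1.44 > 1.225 → include.
Rate on top 4: 1.304. roach: 0.542 < 1.304 → exclude; stop.
Optimal diet: perch, rudd, sticklebacks, bleak — 4 of 5 types.

4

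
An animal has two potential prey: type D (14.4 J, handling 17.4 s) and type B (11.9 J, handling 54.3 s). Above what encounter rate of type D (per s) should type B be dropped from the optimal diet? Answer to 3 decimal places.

0.021 per s

The zero-one rule: include type B iff E₂/h₂ > λE₁/(1+λh₁). Equality gives the switch point.
λE₁h₂ = E₂ + λE₂h₁ ⇒ λ = E₂/(E₁h₂ − E₂h₁) = 11.9/(781.9 − 207.1) = 0.0207 per s.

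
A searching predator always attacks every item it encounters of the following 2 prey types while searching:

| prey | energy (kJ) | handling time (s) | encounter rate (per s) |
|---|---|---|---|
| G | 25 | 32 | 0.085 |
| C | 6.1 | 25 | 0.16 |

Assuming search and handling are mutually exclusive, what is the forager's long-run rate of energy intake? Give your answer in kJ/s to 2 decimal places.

0.40 kJ/s

R = (0.085×25 + 0.16×6.1) / (1 + 0.085×32 + 0.16×25) = 3.101/7.72 = 0.4017 kJ/s.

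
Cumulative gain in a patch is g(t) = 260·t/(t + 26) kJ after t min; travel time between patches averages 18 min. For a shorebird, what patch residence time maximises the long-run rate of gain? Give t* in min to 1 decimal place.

21.6 min

Optimal t* satisfies g'(t*) = g(t*)/(T + t*).
g'(t) = 260·26/(t + 26)². Setting 260·26/(t+26)² = 260t/[(t+26)(18+t)] gives 26(18+t) = t(t+26), so t² = 26×18 = 468.
t* = √468 = 21.63 min.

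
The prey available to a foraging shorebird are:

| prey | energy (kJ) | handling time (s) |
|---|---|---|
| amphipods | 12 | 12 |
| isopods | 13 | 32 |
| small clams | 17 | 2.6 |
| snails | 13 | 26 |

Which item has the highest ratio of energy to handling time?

small clams

Profitability E/h (kJ/s): amphipods = 12/12 = 1, isopods = 13/32 = 0.406, small clams = 17/2.6 = 6.54, snails = 13/26 = 0.5.
Ranked: small clams > amphipods > snails > isopods.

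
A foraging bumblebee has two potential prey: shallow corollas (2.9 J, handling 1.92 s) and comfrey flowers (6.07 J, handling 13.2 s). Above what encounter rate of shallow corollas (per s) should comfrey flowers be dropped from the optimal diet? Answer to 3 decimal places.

0.228 per s

The zero-one rule: include comfrey flowers iff E₂/h₂ > λE₁/(1+λh₁). Equality gives the switch point.
λE₁h₂ = E₂ + λE₂h₁ ⇒ λ = E₂/(E₁h₂ − E₂h₁) = 6.07/(38.28 − 11.65) = 0.228 per s.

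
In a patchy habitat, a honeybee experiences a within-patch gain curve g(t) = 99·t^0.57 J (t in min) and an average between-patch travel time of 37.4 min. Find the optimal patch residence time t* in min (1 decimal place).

49.6 min

By the marginal value theorem, leave when the instantaneous gain rate g'(t) equals the habitat-wide average g(t)/(T + t).
g'(t) = 0.57·99·t^-0.43. Setting 0.57·99·t^-0.43 = 99·t^0.57/(37.4+t) gives 0.57(37.4+t) = t, so 0.43·t = 0.57×37.4.
t* = 0.57×37.4/0.43 = 49.58 min.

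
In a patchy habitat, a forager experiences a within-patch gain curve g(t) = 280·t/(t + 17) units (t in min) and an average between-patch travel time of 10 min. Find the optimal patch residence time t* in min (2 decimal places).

Optimal t* satisfies g'(t*) = g(t*)/(T + t*).
g'(t) = 280·17/(t + 17)². Setting 280·17/(t+17)² = 280t/[(t+17)(10+t)] gives 17(10+t) = t(t+17), so t² = 17×10 = 170.
t* = √170 = 13.04 min.

13.04 min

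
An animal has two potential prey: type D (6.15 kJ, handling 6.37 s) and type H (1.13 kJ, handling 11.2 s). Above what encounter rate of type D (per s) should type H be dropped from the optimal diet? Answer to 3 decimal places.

0.018 per s

Drop type H once their profitability E₂/h₂ falls below the rate achievable on type D alone: E₂/h₂ = λE₁/(1 + λh₁).
Solve for λ: λE₁h₂ = E₂(1 + λh₁) → λ(E₁h₂ − E₂h₁) = E₂ → λ = E₂/(E₁h₂ − E₂h₁).
λ = 1.13/(6.15×11.2 − 1.13×6.37) = 1.13/61.68 = 0.01832 per s.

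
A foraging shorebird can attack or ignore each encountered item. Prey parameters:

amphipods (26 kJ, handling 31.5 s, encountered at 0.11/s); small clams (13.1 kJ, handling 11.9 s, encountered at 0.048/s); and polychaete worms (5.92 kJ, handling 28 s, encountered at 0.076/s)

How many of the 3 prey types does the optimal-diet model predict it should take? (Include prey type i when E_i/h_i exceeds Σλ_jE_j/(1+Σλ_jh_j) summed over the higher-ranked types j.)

E/h in descending order: small clams 1.1, amphipods 0.825, polychaete worms 0.211 kJ/s. The optimal diet is the largest prefix of this list for which every included type satisfies E_i/h_i > R on the types above it.
Rate on top 1: 0.4002. amphipods: 0.825 > 0.4002 → include.
Rate on top 2: 0.6927. polychaete worms: 0.211 < 0.6927 → exclude; stop.
Optimal diet: small clams, amphipods — 2 of 3 types.

2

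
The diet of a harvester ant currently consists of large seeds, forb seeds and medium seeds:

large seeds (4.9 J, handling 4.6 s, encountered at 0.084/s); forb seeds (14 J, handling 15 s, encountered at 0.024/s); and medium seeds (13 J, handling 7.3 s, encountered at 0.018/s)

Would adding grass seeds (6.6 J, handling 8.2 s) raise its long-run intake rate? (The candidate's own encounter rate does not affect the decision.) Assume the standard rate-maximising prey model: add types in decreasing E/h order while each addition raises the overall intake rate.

On large seeds, forb seeds and medium seeds alone, R = ΣλE/(1+Σλh) = 0.9816/1.878 = 0.5227 J/s.
Profitability of grass seeds: 6.6/8.2 = 0.8049 J/s.
Since 0.8049 > R, including grass seeds increases the long-run rate.

Yes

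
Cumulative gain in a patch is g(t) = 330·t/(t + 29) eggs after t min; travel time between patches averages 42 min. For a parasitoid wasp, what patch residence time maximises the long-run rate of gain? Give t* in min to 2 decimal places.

Optimal t* satisfies g'(t*) = g(t*)/(T + t*).
g'(t) = 330·29/(t + 29)². Setting 330·29/(t+29)² = 330t/[(t+29)(42+t)] gives 29(42+t) = t(t+29), so t² = 29×42 = 1218.
t* = √1218 = 34.9 min.

34.90 min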